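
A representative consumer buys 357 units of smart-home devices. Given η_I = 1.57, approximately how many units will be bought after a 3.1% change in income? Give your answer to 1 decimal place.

374.4

%ΔQ ≈ η × %ΔI = 1.57 × 3.1% = 4.867%.
New Q ≈ 357 × (1 + 0.04867) = 374.4.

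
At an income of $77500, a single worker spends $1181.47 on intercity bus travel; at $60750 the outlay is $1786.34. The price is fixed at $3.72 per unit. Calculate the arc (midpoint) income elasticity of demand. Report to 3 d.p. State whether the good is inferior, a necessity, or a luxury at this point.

-1.682 (inferior good)

With a constant price, Q₁ = 1181.47/3.72 = 317.599 and Q₂ = 1786.34/3.72 = 480.199 (equivalently, work directly with expenditure since P cancels).
Midpoint %ΔQ = (1786.34 − 1181.47)/1483.91 = 0.40762; midpoint %ΔI = (60750 − 77500)/69125 = -0.24231.
η = 0.40762 / -0.24231 = -1.682.
η < 0 ⇒ inferior good.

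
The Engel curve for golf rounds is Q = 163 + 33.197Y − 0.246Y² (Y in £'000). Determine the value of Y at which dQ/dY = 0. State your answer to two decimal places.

dQ/dY = 33.197 − 0.492Y.
The good is inferior where dQ/dY < 0. Setting dQ/dY = 0 gives Y = 33.197 / 0.492 = 67.47.

67.47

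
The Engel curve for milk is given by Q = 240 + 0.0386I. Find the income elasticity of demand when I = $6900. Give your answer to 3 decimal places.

At I = 6900: Q = 506.340.
dQ/dI = 0.0386.
η = (dQ/dI)·(I/Q) = 0.0386 × (6900/506.340) = 0.526.

0.526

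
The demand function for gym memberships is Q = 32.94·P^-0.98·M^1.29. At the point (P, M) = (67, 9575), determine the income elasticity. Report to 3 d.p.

For a multiplicative demand Q = A·P^α·M^β, the income elasticity is β everywhere.
Here β = 1.29, so η = 1.290.

1.290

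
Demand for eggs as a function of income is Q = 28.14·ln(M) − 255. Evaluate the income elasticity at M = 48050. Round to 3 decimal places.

0.582

At M = 48050: Q = 48.349.
dQ/dM = 28.14/M = 0.00058564 at this income.
η = (dQ/dM)·(M/Q) = 0.00058564 × (48050/48.349) = 0.582.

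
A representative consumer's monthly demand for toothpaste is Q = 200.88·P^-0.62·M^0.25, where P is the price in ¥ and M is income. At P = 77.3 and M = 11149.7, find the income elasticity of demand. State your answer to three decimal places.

0.250

For a multiplicative demand Q = A·P^α·M^β, the income elasticity is β everywhere.
Here β = 0.25, so η = 0.250.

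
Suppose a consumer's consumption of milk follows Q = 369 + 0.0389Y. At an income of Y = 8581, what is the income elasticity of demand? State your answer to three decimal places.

0.475

At Y = 8581: Q = 702.801.
dQ/dY = 0.0389.
η = (dQ/dY)·(Y/Q) = 0.0389 × (8581/702.801) = 0.475.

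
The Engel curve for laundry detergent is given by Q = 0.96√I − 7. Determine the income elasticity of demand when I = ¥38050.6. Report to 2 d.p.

At I = 38050.6: Q = 180.263.
dQ/dI = 0.96/(2√I) = 0.00246071 at this income.
η = (dQ/dI)·(I/Q) = 0.00246071 × (38050.6/180.263) = 0.52.

0.52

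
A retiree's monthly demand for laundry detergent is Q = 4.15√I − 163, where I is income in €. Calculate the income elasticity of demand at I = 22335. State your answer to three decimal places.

0.678

At I = 22335: Q = 457.213.
dQ/dI = 4.15/(2√I) = 0.0138843 at this income.
η = (dQ/dI)·(I/Q) = 0.0138843 × (22335/457.213) = 0.678.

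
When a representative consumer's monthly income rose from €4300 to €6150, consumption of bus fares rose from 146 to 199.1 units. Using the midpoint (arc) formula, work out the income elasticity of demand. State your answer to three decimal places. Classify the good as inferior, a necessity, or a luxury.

0.869 (necessity)

ΔQ = 199.1 − 146 = 53.1; midpoint Q̄ = (146 + 199.1)/2 = 172.55.
ΔI = 6150 − 4300 = 1850; midpoint Ī = (4300 + 6150)/2 = 5225.
η = (ΔQ/Q̄) ÷ (ΔI/Ī) = (53.1/172.55) ÷ (1850/5225) = 0.869.
0 < η < 1 ⇒ necessity.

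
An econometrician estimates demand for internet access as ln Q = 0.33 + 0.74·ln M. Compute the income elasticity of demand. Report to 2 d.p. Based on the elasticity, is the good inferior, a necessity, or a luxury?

0.74 (necessity)

In a log-linear demand, the coefficient on ln M is the income elasticity.
So η = 0.74.
0 < η < 1 ⇒ necessity.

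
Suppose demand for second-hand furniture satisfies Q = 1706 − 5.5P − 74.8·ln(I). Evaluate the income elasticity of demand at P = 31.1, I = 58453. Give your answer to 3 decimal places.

-0.105

At P = 31.1, I = 58453: Q = 713.947.
Holding P constant, ∂Q/∂I = -74.8/I = -0.00127966.
η_I = (∂Q/∂I)·(I/Q) = -0.00127966 × (58453/713.947) = -0.105.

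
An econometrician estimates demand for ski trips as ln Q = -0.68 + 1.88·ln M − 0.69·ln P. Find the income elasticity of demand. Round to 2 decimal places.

In a log-linear demand, the coefficient on ln M is the income elasticity.
So η = 1.88.

1.88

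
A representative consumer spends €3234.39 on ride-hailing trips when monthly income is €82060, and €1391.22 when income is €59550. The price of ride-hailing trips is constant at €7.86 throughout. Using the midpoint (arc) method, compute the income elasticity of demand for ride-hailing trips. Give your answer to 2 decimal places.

With a constant price, Q₁ = 3234.39/7.86 = 411.500 and Q₂ = 1391.22/7.86 = 177.000 (equivalently, work directly with expenditure since P cancels).
Midpoint %ΔQ = (1391.22 − 3234.39)/2312.80 = -0.79694; midpoint %ΔI = (59550 − 82060)/70805 = -0.31792.
η = -0.79694 / -0.31792 = 2.51.

2.51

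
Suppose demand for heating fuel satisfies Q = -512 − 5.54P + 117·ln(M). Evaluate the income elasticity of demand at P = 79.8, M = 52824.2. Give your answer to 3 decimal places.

At P = 79.8, M = 52824.2: Q = 318.251.
Holding P constant, ∂Q/∂M = 117/M = 0.00221489.
η_M = (∂Q/∂M)·(M/Q) = 0.00221489 × (52824.2/318.251) = 0.368.

0.368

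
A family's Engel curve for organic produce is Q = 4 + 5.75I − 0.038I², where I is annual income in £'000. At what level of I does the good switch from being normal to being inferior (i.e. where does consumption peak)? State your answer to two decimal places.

dQ/dI = 5.75 − 0.076I.
The good is inferior where dQ/dI < 0. Setting dQ/dI = 0 gives I = 5.75 / 0.076 = 75.66.

75.66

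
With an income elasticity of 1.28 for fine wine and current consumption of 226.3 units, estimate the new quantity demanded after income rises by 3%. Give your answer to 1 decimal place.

%ΔQ ≈ η × %ΔI = 1.28 × 3% = 3.84%.
New Q ≈ 226.3 × (1 + 0.0384) = 235.0.

235.0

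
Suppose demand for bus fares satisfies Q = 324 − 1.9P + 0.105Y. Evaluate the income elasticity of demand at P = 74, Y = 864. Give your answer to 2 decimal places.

At P = 74, Y = 864: Q = 274.120.
Holding P constant, ∂Q/∂Y = 0.105.
η_Y = (∂Q/∂Y)·(Y/Q) = 0.105 × (864/274.120) = 0.33.

0.33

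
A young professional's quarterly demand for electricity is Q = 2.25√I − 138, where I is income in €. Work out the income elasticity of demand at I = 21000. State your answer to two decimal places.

At I = 21000: Q = 188.056.
dQ/dI = 2.25/(2√I) = 0.00776324 at this income.
η = (dQ/dI)·(I/Q) = 0.00776324 × (21000/188.056) = 0.87.

0.87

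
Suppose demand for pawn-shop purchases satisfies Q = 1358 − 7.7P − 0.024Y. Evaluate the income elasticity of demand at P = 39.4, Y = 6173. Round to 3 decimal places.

At P = 39.4, Y = 6173: Q = 906.468.
Holding P constant, ∂Q/∂Y = −0.024.
η_Y = (∂Q/∂Y)·(Y/Q) = -0.024 × (6173/906.468) = -0.163.

-0.163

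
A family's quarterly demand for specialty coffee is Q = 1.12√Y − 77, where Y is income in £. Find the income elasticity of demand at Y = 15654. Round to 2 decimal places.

1.11

At Y = 15654: Q = 63.130.
dQ/dY = 1.12/(2√Y) = 0.00447585 at this income.
η = (dQ/dY)·(Y/Q) = 0.00447585 × (15654/63.130) = 1.11.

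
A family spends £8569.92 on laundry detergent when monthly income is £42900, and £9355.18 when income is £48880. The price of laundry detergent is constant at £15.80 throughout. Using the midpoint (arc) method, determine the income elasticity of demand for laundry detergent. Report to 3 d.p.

0.672

With a constant price, Q₁ = 8569.92/15.80 = 542.400 and Q₂ = 9355.18/15.80 = 592.100 (equivalently, work directly with expenditure since P cancels).
Midpoint %ΔQ = (9355.18 − 8569.92)/8962.55 = 0.08762; midpoint %ΔI = (48880 − 42900)/45890 = 0.13031.
η = 0.08762 / 0.13031 = 0.672.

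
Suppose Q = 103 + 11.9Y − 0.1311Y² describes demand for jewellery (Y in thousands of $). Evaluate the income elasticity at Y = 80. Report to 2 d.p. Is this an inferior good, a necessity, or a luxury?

-3.36 (inferior good)

At Y = 80: Q = 215.9600.
dQ/dY = 11.9 − 0.2622Y = -9.07600.
η = (dQ/dY)·(Y/Q) = -9.07600 × (80/215.9600) = -3.36.
η < 0 ⇒ inferior good.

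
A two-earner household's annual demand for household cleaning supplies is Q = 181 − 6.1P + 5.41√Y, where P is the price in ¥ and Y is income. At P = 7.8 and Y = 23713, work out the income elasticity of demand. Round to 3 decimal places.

0.431

At P = 7.8, Y = 23713: Q = 966.507.
Holding P constant, ∂Q/∂Y = 5.41/(2√Y) = 0.017566.
η_Y = (∂Q/∂Y)·(Y/Q) = 0.017566 × (23713/966.507) = 0.431.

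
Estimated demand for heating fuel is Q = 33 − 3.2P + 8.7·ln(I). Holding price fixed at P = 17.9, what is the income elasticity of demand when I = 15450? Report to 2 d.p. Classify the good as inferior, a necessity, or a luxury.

At P = 17.9, I = 15450: Q = 59.635.
Holding P constant, ∂Q/∂I = 8.7/I = 0.000563107.
η_I = (∂Q/∂I)·(I/Q) = 0.000563107 × (15450/59.635) = 0.15.
Since 0 < η < 1, this is a necessity.

0.15 (necessity)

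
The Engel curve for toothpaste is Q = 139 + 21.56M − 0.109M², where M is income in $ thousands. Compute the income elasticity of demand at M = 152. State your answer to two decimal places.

At M = 152: Q = 897.7840.
dQ/dM = 21.56 − 0.218M = -11.57600.
η = (dQ/dM)·(M/Q) = -11.57600 × (152/897.7840) = -1.96.

-1.96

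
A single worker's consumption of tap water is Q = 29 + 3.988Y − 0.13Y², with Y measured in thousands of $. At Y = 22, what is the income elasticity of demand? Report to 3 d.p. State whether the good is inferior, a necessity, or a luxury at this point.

At Y = 22: Q = 53.8160.
dQ/dY = 3.988 − 0.26Y = -1.73200.
η = (dQ/dY)·(Y/Q) = -1.73200 × (22/53.8160) = -0.708.
η < 0 ⇒ inferior good.

-0.708 (inferior good)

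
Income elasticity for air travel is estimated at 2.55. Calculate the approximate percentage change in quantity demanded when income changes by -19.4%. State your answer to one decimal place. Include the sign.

%ΔQ ≈ η × %ΔI = 2.55 × (-19.4%) = -49.5%.

-49.5%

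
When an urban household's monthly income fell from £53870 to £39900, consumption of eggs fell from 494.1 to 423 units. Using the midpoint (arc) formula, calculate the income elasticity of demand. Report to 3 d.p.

0.520

ΔQ = 423 − 494.1 = -71.1; midpoint Q̄ = (494.1 + 423)/2 = 458.55.
ΔI = 39900 − 53870 = -13970; midpoint Ī = (53870 + 39900)/2 = 46885.
η = (ΔQ/Q̄) ÷ (ΔI/Ī) = (-71.1/458.55) ÷ (-13970/46885) = 0.520.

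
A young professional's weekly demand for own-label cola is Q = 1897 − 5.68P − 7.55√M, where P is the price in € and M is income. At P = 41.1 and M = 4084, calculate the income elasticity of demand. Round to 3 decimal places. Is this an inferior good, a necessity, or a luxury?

-0.204 (inferior good)

At P = 41.1, M = 4084: Q = 1181.060.
Holding P constant, ∂Q/∂M = -7.55/(2√M) = -0.059071.
η_M = (∂Q/∂M)·(M/Q) = -0.059071 × (4084/1181.060) = -0.204.
Since η < 0, this is an inferior good.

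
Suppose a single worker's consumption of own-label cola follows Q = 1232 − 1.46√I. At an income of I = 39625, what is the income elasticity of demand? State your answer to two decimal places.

At I = 39625: Q = 941.372.
dQ/dI = -1.46/(2√I) = -0.00366723 at this income.
η = (dQ/dI)·(I/Q) = -0.00366723 × (39625/941.372) = -0.15.

-0.15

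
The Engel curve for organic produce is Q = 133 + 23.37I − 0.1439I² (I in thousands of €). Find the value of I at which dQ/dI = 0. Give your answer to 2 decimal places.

dQ/dI = 23.37 − 0.2878I.
The good is inferior where dQ/dI < 0. Setting dQ/dI = 0 gives I = 23.37 / 0.2878 = 81.20.

81.20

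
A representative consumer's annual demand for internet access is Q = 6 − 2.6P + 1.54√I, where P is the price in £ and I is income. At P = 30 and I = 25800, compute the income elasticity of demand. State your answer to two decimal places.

0.71

At P = 30, I = 25800: Q = 175.361.
Holding P constant, ∂Q/∂I = 1.54/(2√I) = 0.00479381.
η_I = (∂Q/∂I)·(I/Q) = 0.00479381 × (25800/175.361) = 0.71.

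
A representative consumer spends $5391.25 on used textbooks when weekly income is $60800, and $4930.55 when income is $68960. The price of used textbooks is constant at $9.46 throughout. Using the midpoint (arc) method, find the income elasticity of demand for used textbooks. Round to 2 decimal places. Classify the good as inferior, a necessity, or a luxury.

With a constant price, Q₁ = 5391.25/9.46 = 569.900 and Q₂ = 4930.55/9.46 = 521.200 (equivalently, work directly with expenditure since P cancels).
Midpoint %ΔQ = (4930.55 − 5391.25)/5160.90 = -0.08927; midpoint %ΔI = (68960 − 60800)/64880 = 0.12577.
η = -0.08927 / 0.12577 = -0.71.
η < 0 ⇒ inferior good.

-0.71 (inferior good)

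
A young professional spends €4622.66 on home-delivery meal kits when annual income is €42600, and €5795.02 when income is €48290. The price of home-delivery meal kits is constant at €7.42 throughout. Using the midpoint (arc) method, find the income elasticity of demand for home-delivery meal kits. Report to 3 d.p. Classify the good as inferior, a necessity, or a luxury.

1.798 (luxury)

With a constant price, Q₁ = 4622.66/7.42 = 623.000 and Q₂ = 5795.02/7.42 = 781.000 (equivalently, work directly with expenditure since P cancels).
Midpoint %ΔQ = (5795.02 − 4622.66)/5208.84 = 0.22507; midpoint %ΔI = (48290 − 42600)/45445 = 0.12521.
η = 0.22507 / 0.12521 = 1.798.
η > 1 ⇒ luxury.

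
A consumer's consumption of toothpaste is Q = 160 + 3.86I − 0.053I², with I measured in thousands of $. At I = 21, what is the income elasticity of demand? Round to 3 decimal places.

At I = 21: Q = 217.6870.
dQ/dI = 3.86 − 0.106I = 1.63400.
η = (dQ/dI)·(I/Q) = 1.63400 × (21/217.6870) = 0.158.

0.158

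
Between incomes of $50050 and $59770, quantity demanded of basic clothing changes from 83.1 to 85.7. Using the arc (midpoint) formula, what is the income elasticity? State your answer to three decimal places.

ΔQ = 85.7 − 83.1 = 2.6; midpoint Q̄ = (83.1 + 85.7)/2 = 84.4.
ΔI = 59770 − 50050 = 9720; midpoint Ī = (50050 + 59770)/2 = 54910.
η = (ΔQ/Q̄) ÷ (ΔI/Ī) = (2.6/84.4) ÷ (9720/54910) = 0.174.

0.174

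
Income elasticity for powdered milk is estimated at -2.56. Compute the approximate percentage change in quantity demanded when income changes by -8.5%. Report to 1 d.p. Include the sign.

%ΔQ ≈ η × %ΔI = -2.56 × (-8.5%) = 21.8%.

21.8%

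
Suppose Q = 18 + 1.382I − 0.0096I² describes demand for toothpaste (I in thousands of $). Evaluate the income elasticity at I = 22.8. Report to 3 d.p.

At I = 22.8: Q = 44.5191.
dQ/dI = 1.382 − 0.0192I = 0.94424.
η = (dQ/dI)·(I/Q) = 0.94424 × (22.8/44.5191) = 0.484.

0.484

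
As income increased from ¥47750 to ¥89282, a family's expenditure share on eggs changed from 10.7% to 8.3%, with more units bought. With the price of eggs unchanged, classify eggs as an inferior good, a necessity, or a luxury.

necessity

Quantity rises but the budget share falls as income rises, so 0 < η < 1.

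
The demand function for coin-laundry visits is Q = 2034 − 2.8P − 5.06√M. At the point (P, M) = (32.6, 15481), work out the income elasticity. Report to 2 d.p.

At P = 32.6, M = 15481: Q = 1313.141.
Holding P constant, ∂Q/∂M = -5.06/(2√M) = -0.0203339.
η_M = (∂Q/∂M)·(M/Q) = -0.0203339 × (15481/1313.141) = -0.24.

-0.24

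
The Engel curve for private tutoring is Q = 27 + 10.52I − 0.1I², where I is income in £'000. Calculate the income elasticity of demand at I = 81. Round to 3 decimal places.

At I = 81: Q = 223.0200.
dQ/dI = 10.52 − 0.2I = -5.68000.
η = (dQ/dI)·(I/Q) = -5.68000 × (81/223.0200) = -2.063.

-2.063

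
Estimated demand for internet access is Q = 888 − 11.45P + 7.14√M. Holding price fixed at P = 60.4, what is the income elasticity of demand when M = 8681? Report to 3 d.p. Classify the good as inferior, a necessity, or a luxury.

0.386 (necessity)

At P = 60.4, M = 8681: Q = 861.667.
Holding P constant, ∂Q/∂M = 7.14/(2√M) = 0.0383163.
η_M = (∂Q/∂M)·(M/Q) = 0.0383163 × (8681/861.667) = 0.386.
Since 0 < η < 1, this is a necessity.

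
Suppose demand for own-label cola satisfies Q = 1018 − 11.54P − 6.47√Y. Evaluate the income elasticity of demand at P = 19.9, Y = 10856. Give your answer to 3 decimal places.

-2.951

At P = 19.9, Y = 10856: Q = 114.231.
Holding P constant, ∂Q/∂Y = -6.47/(2√Y) = -0.0310484.
η_Y = (∂Q/∂Y)·(Y/Q) = -0.0310484 × (10856/114.231) = -2.951.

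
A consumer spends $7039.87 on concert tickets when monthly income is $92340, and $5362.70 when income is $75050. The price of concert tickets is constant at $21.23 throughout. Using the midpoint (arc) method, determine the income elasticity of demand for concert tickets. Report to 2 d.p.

1.31

With a constant price, Q₁ = 7039.87/21.23 = 331.600 and Q₂ = 5362.70/21.23 = 252.600 (equivalently, work directly with expenditure since P cancels).
Midpoint %ΔQ = (5362.70 − 7039.87)/6201.29 = -0.27046; midpoint %ΔI = (75050 − 92340)/83695 = -0.20658.
η = -0.27046 / -0.20658 = 1.31.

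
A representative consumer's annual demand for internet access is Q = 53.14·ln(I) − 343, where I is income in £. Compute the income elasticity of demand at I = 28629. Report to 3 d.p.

0.263

At I = 28629: Q = 202.332.
dQ/dI = 53.14/I = 0.00185616 at this income.
η = (dQ/dI)·(I/Q) = 0.00185616 × (28629/202.332) = 0.263.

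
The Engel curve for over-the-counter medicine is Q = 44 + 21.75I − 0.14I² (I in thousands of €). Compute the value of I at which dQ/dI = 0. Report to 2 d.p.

dQ/dI = 21.75 − 0.28I.
The good is inferior where dQ/dI < 0. Setting dQ/dI = 0 gives I = 21.75 / 0.28 = 77.68.

77.68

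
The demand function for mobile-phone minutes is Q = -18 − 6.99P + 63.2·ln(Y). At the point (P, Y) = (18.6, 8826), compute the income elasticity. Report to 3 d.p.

At P = 18.6, Y = 8826: Q = 426.187.
Holding P constant, ∂Q/∂Y = 63.2/Y = 0.00716066.
η_Y = (∂Q/∂Y)·(Y/Q) = 0.00716066 × (8826/426.187) = 0.148.

0.148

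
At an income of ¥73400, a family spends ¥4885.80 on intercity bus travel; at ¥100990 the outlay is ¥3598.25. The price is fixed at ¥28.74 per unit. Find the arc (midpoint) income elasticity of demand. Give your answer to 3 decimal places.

-0.959

With a constant price, Q₁ = 4885.80/28.74 = 170.000 and Q₂ = 3598.25/28.74 = 125.200 (equivalently, work directly with expenditure since P cancels).
Midpoint %ΔQ = (3598.25 − 4885.80)/4242.02 = -0.30352; midpoint %ΔI = (100990 − 73400)/87195 = 0.31642.
η = -0.30352 / 0.31642 = -0.959.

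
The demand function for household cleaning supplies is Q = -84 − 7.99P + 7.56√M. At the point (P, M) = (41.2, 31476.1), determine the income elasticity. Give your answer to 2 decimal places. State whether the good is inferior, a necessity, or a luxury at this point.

At P = 41.2, M = 31476.1: Q = 928.070.
Holding P constant, ∂Q/∂M = 7.56/(2√M) = 0.021306.
η_M = (∂Q/∂M)·(M/Q) = 0.021306 × (31476.1/928.070) = 0.72.
Since 0 < η < 1, this is a necessity.

0.72 (necessity)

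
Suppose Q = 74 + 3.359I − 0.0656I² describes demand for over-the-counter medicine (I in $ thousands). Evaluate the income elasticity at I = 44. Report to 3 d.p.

-1.120

At I = 44: Q = 94.7944.
dQ/dI = 3.359 − 0.1312I = -2.41380.
η = (dQ/dI)·(I/Q) = -2.41380 × (44/94.7944) = -1.120.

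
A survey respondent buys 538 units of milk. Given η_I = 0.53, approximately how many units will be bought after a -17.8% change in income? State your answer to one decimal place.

%ΔQ ≈ η × %ΔI = 0.53 × (-17.8%) = -9.434%.
New Q ≈ 538 × (1 − 0.09434) = 487.2.

487.2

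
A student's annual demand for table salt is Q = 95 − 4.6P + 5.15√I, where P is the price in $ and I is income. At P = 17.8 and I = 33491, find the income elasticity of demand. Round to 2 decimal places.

At P = 17.8, I = 33491: Q = 955.598.
Holding P constant, ∂Q/∂I = 5.15/(2√I) = 0.0140706.
η_I = (∂Q/∂I)·(I/Q) = 0.0140706 × (33491/955.598) = 0.49.

0.49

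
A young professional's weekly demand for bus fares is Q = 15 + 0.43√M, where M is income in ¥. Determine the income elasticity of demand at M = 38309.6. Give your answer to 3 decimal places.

At M = 38309.6: Q = 99.163.
dQ/dM = 0.43/(2√M) = 0.00109846 at this income.
η = (dQ/dM)·(M/Q) = 0.00109846 × (38309.6/99.163) = 0.424.

0.424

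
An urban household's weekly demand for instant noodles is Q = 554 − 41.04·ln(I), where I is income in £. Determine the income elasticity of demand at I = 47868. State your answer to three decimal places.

-0.367

At I = 47868: Q = 111.745.
dQ/dI = -41.04/I = -0.000857358 at this income.
η = (dQ/dI)·(I/Q) = -0.000857358 × (47868/111.745) = -0.367.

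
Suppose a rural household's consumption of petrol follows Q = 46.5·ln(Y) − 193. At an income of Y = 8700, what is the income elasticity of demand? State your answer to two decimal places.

0.20

At Y = 8700: Q = 228.805.
dQ/dY = 46.5/Y = 0.00534483 at this income.
η = (dQ/dY)·(Y/Q) = 0.00534483 × (8700/228.805) = 0.20.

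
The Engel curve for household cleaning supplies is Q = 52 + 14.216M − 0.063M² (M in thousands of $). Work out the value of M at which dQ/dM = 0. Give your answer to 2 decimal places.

dQ/dM = 14.216 − 0.126M.
The good is inferior where dQ/dM < 0. Setting dQ/dM = 0 gives M = 14.216 / 0.126 = 112.83.

112.83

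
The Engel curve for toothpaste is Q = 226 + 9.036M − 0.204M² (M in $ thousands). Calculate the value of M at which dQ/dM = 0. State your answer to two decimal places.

dQ/dM = 9.036 − 0.408M.
The good is inferior where dQ/dM < 0. Setting dQ/dM = 0 gives M = 9.036 / 0.408 = 22.15.

22.15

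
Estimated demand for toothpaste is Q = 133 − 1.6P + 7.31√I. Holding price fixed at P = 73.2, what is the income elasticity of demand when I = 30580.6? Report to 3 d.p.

At P = 73.2, I = 30580.6: Q = 1294.202.
Holding P constant, ∂Q/∂I = 7.31/(2√I) = 0.0209009.
η_I = (∂Q/∂I)·(I/Q) = 0.0209009 × (30580.6/1294.202) = 0.494.

0.494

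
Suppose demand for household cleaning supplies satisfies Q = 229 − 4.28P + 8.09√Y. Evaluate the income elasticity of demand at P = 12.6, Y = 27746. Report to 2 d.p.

0.44

At P = 12.6, Y = 27746: Q = 1522.634.
Holding P constant, ∂Q/∂Y = 8.09/(2√Y) = 0.0242839.
η_Y = (∂Q/∂Y)·(Y/Q) = 0.0242839 × (27746/1522.634) = 0.44.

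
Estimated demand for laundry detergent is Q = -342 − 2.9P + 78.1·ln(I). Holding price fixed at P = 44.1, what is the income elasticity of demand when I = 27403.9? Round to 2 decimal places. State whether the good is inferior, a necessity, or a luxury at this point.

At P = 44.1, I = 27403.9: Q = 328.170.
Holding P constant, ∂Q/∂I = 78.1/I = 0.00284996.
η_I = (∂Q/∂I)·(I/Q) = 0.00284996 × (27403.9/328.170) = 0.24.
Since 0 < η < 1, this is a necessity.

0.24 (necessity)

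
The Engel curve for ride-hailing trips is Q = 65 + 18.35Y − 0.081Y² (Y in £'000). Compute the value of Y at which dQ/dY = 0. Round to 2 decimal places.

113.27

dQ/dY = 18.35 − 0.162Y.
The good is inferior where dQ/dY < 0. Setting dQ/dY = 0 gives Y = 18.35 / 0.162 = 113.27.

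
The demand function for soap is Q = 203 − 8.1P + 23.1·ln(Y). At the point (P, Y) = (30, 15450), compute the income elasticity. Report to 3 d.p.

At P = 30, Y = 15450: Q = 182.808.
Holding P constant, ∂Q/∂Y = 23.1/Y = 0.00149515.
η_Y = (∂Q/∂Y)·(Y/Q) = 0.00149515 × (15450/182.808) = 0.126.

0.126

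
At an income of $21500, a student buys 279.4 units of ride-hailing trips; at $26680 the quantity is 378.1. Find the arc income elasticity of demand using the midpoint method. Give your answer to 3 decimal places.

1.396

ΔQ = 378.1 − 279.4 = 98.7; midpoint Q̄ = (279.4 + 378.1)/2 = 328.75.
ΔI = 26680 − 21500 = 5180; midpoint Ī = (21500 + 26680)/2 = 24090.
η = (ΔQ/Q̄) ÷ (ΔI/Ī) = (98.7/328.75) ÷ (5180/24090) = 1.396.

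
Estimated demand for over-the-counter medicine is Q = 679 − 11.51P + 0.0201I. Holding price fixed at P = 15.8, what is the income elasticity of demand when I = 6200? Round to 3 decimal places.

0.200

At P = 15.8, I = 6200: Q = 621.762.
Holding P constant, ∂Q/∂I = 0.0201.
η_I = (∂Q/∂I)·(I/Q) = 0.0201 × (6200/621.762) = 0.200.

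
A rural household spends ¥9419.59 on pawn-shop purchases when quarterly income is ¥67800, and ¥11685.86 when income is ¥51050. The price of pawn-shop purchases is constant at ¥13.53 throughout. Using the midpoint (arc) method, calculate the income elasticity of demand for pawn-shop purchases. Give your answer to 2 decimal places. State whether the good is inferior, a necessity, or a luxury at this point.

-0.76 (inferior good)

With a constant price, Q₁ = 9419.59/13.53 = 696.200 and Q₂ = 11685.86/13.53 = 863.700 (equivalently, work directly with expenditure since P cancels).
Midpoint %ΔQ = (11685.86 − 9419.59)/10552.73 = 0.21476; midpoint %ΔI = (51050 − 67800)/59425 = -0.28187.
η = 0.21476 / -0.28187 = -0.76.
η < 0 ⇒ inferior good.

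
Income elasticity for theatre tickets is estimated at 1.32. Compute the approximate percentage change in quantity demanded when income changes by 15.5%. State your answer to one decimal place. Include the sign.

20.5%

%ΔQ ≈ η × %ΔI = 1.32 × 15.5% = 20.5%.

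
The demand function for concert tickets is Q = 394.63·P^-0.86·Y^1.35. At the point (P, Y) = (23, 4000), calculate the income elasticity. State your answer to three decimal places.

1.350

For a multiplicative demand Q = A·P^α·Y^β, the income elasticity is β everywhere.
Here β = 1.35, so η = 1.350.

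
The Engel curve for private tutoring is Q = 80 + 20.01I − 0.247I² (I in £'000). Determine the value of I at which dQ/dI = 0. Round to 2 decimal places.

dQ/dI = 20.01 − 0.494I.
The good is inferior where dQ/dI < 0. Setting dQ/dI = 0 gives I = 20.01 / 0.494 = 40.51.

40.51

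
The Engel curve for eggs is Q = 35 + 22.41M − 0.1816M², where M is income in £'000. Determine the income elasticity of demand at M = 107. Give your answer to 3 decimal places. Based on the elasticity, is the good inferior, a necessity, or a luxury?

At M = 107: Q = 353.7316.
dQ/dM = 22.41 − 0.3632M = -16.45240.
η = (dQ/dM)·(M/Q) = -16.45240 × (107/353.7316) = -4.977.
η < 0 ⇒ inferior good.

-4.977 (inferior good)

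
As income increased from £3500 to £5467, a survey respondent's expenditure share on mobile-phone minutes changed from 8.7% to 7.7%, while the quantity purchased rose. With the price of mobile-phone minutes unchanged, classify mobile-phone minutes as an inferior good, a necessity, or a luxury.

Quantity rises but the budget share falls as income rises, so 0 < η < 1.

necessity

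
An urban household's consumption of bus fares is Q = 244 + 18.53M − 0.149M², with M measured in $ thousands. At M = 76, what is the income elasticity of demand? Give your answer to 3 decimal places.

At M = 76: Q = 791.6560.
dQ/dM = 18.53 − 0.298M = -4.11800.
η = (dQ/dM)·(M/Q) = -4.11800 × (76/791.6560) = -0.395.

-0.395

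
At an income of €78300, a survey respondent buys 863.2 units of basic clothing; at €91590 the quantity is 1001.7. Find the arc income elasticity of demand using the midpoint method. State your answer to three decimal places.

0.949

ΔQ = 1001.7 − 863.2 = 138.5; midpoint Q̄ = (863.2 + 1001.7)/2 = 932.45.
ΔI = 91590 − 78300 = 13290; midpoint Ī = (78300 + 91590)/2 = 84945.
η = (ΔQ/Q̄) ÷ (ΔI/Ī) = (138.5/932.45) ÷ (13290/84945) = 0.949.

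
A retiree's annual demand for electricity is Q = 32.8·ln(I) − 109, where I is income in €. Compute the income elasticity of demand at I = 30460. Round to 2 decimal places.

0.14

At I = 30460: Q = 229.633.
dQ/dI = 32.8/I = 0.00107682 at this income.
η = (dQ/dI)·(I/Q) = 0.00107682 × (30460/229.633) = 0.14.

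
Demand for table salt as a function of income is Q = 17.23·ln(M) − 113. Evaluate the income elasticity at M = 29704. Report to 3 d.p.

0.267

At M = 29704: Q = 64.452.
dQ/dM = 17.23/M = 0.000580057 at this income.
η = (dQ/dM)·(M/Q) = 0.000580057 × (29704/64.452) = 0.267.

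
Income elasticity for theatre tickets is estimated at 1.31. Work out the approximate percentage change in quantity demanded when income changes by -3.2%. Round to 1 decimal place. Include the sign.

-4.2%

%ΔQ ≈ η × %ΔI = 1.31 × (-3.2%) = -4.2%.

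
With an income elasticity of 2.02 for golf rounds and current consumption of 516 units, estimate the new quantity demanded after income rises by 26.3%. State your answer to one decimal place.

790.1

%ΔQ ≈ η × %ΔI = 2.02 × 26.3% = 53.126%.
New Q ≈ 516 × (1 + 0.53126) = 790.1.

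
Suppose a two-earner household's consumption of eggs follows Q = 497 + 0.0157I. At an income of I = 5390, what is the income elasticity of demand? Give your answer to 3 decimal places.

0.145

At I = 5390: Q = 581.623.
dQ/dI = 0.0157.
η = (dQ/dI)·(I/Q) = 0.0157 × (5390/581.623) = 0.145.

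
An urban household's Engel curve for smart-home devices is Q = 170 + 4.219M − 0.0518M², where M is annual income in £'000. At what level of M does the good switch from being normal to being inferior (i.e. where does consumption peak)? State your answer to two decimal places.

dQ/dM = 4.219 − 0.1036M.
The good is inferior where dQ/dM < 0. Setting dQ/dM = 0 gives M = 4.219 / 0.1036 = 40.72.

40.72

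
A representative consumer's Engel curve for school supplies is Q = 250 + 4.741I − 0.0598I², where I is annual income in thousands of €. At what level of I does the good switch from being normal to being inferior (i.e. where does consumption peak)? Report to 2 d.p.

dQ/dI = 4.741 − 0.1196I.
The good is inferior where dQ/dI < 0. Setting dQ/dI = 0 gives I = 4.741 / 0.1196 = 39.64.

39.64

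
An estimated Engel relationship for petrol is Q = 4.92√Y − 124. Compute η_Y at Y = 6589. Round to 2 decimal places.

0.73

At Y = 6589: Q = 275.369.
dQ/dY = 4.92/(2√Y) = 0.0303058 at this income.
η = (dQ/dY)·(Y/Q) = 0.0303058 × (6589/275.369) = 0.73.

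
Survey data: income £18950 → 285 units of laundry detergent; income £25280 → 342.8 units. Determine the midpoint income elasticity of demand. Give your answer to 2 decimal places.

0.64

ΔQ = 342.8 − 285 = 57.8; midpoint Q̄ = (285 + 342.8)/2 = 313.9.
ΔI = 25280 − 18950 = 6330; midpoint Ī = (18950 + 25280)/2 = 22115.
η = (ΔQ/Q̄) ÷ (ΔI/Ī) = (57.8/313.9) ÷ (6330/22115) = 0.64.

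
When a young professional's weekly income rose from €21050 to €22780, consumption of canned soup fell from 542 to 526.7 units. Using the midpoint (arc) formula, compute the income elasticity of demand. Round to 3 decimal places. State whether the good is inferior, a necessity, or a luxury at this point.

-0.363 (inferior good)

ΔQ = 526.7 − 542 = -15.3; midpoint Q̄ = (542 + 526.7)/2 = 534.35.
ΔI = 22780 − 21050 = 1730; midpoint Ī = (21050 + 22780)/2 = 21915.
η = (ΔQ/Q̄) ÷ (ΔI/Ī) = (-15.3/534.35) ÷ (1730/21915) = -0.363.
η < 0 ⇒ inferior good.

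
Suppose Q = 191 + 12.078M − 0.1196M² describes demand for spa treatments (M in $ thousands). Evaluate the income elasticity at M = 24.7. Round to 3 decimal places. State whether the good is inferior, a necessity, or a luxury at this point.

At M = 24.7: Q = 416.3598.
dQ/dM = 12.078 − 0.2392M = 6.16976.
η = (dQ/dM)·(M/Q) = 6.16976 × (24.7/416.3598) = 0.366.
0 < η < 1 ⇒ necessity.

0.366 (necessity)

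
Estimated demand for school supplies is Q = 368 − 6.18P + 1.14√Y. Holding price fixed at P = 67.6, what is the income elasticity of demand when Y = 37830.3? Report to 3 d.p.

0.645

At P = 67.6, Y = 37830.3: Q = 171.962.
Holding P constant, ∂Q/∂Y = 1.14/(2√Y) = 0.00293059.
η_Y = (∂Q/∂Y)·(Y/Q) = 0.00293059 × (37830.3/171.962) = 0.645.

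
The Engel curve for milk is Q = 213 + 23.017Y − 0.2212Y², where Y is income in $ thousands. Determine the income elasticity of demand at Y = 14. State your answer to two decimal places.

At Y = 14: Q = 491.8828.
dQ/dY = 23.017 − 0.4424Y = 16.82340.
η = (dQ/dY)·(Y/Q) = 16.82340 × (14/491.8828) = 0.48.

0.48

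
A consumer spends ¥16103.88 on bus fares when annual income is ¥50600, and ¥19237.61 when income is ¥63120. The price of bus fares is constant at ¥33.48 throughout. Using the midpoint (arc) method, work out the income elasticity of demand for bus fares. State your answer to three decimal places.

0.805

With a constant price, Q₁ = 16103.88/33.48 = 481.000 and Q₂ = 19237.61/33.48 = 574.600 (equivalently, work directly with expenditure since P cancels).
Midpoint %ΔQ = (19237.61 − 16103.88)/17670.75 = 0.17734; midpoint %ΔI = (63120 − 50600)/56860 = 0.22019.
η = 0.17734 / 0.22019 = 0.805.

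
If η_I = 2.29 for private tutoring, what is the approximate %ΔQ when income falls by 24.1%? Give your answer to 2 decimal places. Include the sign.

-55.19%

%ΔQ ≈ η × %ΔI = 2.29 × (-24.1%) = -55.19%.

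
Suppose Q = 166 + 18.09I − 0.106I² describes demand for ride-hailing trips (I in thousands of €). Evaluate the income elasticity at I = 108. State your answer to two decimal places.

At I = 108: Q = 883.3360.
dQ/dI = 18.09 − 0.212I = -4.80600.
η = (dQ/dI)·(I/Q) = -4.80600 × (108/883.3360) = -0.59.

-0.59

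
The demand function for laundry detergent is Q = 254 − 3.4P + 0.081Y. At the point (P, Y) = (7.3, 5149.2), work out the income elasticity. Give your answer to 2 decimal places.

At P = 7.3, Y = 5149.2: Q = 646.265.
Holding P constant, ∂Q/∂Y = 0.081.
η_Y = (∂Q/∂Y)·(Y/Q) = 0.081 × (5149.2/646.265) = 0.65.

0.65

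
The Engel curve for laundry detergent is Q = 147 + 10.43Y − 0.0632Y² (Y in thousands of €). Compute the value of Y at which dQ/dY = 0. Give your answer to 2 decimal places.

82.52

dQ/dY = 10.43 − 0.1264Y.
The good is inferior where dQ/dY < 0. Setting dQ/dY = 0 gives Y = 10.43 / 0.1264 = 82.52.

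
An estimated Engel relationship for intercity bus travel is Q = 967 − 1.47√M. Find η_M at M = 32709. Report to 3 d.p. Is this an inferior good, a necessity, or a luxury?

-0.190 (inferior good)

At M = 32709: Q = 701.141.
dQ/dM = -1.47/(2√M) = -0.004064 at this income.
η = (dQ/dM)·(M/Q) = -0.004064 × (32709/701.141) = -0.190.
Since η < 0, the good is an inferior good.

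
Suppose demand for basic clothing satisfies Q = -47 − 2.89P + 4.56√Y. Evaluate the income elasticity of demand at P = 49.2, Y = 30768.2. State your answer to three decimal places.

0.655

At P = 49.2, Y = 30768.2: Q = 610.676.
Holding P constant, ∂Q/∂Y = 4.56/(2√Y) = 0.0129982.
η_Y = (∂Q/∂Y)·(Y/Q) = 0.0129982 × (30768.2/610.676) = 0.655.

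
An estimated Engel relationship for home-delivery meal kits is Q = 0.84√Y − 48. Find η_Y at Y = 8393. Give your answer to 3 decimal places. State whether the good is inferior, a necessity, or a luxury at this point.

1.329 (luxury)

At Y = 8393: Q = 28.955.
dQ/dY = 0.84/(2√Y) = 0.00458449 at this income.
η = (dQ/dY)·(Y/Q) = 0.00458449 × (8393/28.955) = 1.329.
Since η > 1, the good is a luxury.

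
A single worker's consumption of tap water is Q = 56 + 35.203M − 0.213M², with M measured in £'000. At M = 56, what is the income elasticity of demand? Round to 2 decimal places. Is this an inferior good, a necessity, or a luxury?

0.47 (necessity)

At M = 56: Q = 1359.4000.
dQ/dM = 35.203 − 0.426M = 11.34700.
η = (dQ/dM)·(M/Q) = 11.34700 × (56/1359.4000) = 0.47.
0 < η < 1 ⇒ necessity.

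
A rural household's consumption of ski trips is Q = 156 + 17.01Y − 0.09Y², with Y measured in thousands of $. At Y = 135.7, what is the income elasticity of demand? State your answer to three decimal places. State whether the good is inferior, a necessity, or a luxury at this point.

-1.247 (inferior good)

At Y = 135.7: Q = 806.9529.
dQ/dY = 17.01 − 0.18Y = -7.41600.
η = (dQ/dY)·(Y/Q) = -7.41600 × (135.7/806.9529) = -1.247.
η < 0 ⇒ inferior good.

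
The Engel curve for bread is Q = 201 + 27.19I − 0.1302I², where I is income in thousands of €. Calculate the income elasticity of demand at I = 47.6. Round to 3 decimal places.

At I = 47.6: Q = 1200.2420.
dQ/dI = 27.19 − 0.2604I = 14.79496.
η = (dQ/dI)·(I/Q) = 14.79496 × (47.6/1200.2420) = 0.587.

0.587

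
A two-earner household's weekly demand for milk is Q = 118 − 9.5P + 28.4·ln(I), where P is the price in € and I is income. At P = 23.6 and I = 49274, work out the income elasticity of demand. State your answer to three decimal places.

0.142

At P = 23.6, I = 49274: Q = 200.666.
Holding P constant, ∂Q/∂I = 28.4/I = 0.000576369.
η_I = (∂Q/∂I)·(I/Q) = 0.000576369 × (49274/200.666) = 0.142.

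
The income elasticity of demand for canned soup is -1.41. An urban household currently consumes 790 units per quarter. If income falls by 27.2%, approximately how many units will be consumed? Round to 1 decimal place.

%ΔQ ≈ η × %ΔI = -1.41 × (-27.2%) = 38.352%.
New Q ≈ 790 × (1 + 0.38352) = 1093.0.

1093.0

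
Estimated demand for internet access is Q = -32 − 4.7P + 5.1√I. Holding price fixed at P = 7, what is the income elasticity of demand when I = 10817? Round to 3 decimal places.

0.570

At P = 7, I = 10817: Q = 465.525.
Holding P constant, ∂Q/∂I = 5.1/(2√I) = 0.0245181.
η_I = (∂Q/∂I)·(I/Q) = 0.0245181 × (10817/465.525) = 0.570.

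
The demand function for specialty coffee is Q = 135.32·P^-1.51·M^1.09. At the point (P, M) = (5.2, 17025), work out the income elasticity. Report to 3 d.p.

1.090

For a multiplicative demand Q = A·P^α·M^β, the income elasticity is β everywhere.
Here β = 1.09, so η = 1.090.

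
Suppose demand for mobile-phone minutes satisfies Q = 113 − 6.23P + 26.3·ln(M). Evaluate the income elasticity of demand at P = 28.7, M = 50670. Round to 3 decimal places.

0.120

At P = 28.7, M = 50670: Q = 219.109.
Holding P constant, ∂Q/∂M = 26.3/M = 0.000519045.
η_M = (∂Q/∂M)·(M/Q) = 0.000519045 × (50670/219.109) = 0.120.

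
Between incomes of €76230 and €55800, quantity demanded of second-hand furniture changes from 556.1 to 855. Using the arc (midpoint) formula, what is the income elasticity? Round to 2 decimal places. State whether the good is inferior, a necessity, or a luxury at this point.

-1.37 (inferior good)

ΔQ = 855 − 556.1 = 298.9; midpoint Q̄ = (556.1 + 855)/2 = 705.55.
ΔI = 55800 − 76230 = -20430; midpoint Ī = (76230 + 55800)/2 = 66015.
η = (ΔQ/Q̄) ÷ (ΔI/Ī) = (298.9/705.55) ÷ (-20430/66015) = -1.37.
η < 0 ⇒ inferior good.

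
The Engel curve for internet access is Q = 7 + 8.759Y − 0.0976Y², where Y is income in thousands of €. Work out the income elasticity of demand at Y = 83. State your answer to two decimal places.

-10.02

At Y = 83: Q = 61.6306.
dQ/dY = 8.759 − 0.1952Y = -7.44260.
η = (dQ/dY)·(Y/Q) = -7.44260 × (83/61.6306) = -10.02.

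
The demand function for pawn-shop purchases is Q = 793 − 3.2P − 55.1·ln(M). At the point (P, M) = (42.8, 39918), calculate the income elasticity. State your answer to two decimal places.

At P = 42.8, M = 39918: Q = 72.278.
Holding P constant, ∂Q/∂M = -55.1/M = -0.00138033.
η_M = (∂Q/∂M)·(M/Q) = -0.00138033 × (39918/72.278) = -0.76.

-0.76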